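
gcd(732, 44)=4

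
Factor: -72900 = -1 * 2^2 * 3^6 * 5^2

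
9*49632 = 446688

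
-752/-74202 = 376/37101 ≈ 0.0101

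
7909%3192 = 1525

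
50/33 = 1 + 17/33 ≈ 1.52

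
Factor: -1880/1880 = -1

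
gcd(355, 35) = 5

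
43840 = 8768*5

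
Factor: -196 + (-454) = -1 * 2^1 * 5^2 * 13^1 = -650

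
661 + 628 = 1289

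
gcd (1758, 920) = 2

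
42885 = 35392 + 7493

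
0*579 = 0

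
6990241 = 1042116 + 5948125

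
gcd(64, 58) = 2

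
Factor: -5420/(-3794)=2^1 * 5^1 * 7^(-1)=10/7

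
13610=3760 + 9850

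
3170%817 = 719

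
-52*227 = -11804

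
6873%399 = 90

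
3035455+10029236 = 13064691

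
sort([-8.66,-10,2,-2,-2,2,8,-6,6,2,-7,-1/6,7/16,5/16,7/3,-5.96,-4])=[-10,-8.66,-7,-6,-5.96,-4,-2,-2,-1/6,5/16,7/16,2,2,2,7/3,6,8]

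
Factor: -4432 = -1 * 2^4 * 277^1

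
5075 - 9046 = -3971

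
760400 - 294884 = 465516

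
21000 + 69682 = 90682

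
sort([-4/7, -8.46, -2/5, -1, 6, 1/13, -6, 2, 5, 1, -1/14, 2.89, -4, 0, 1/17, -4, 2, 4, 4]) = [-8.46, -6, -4, -4, -1, -4/7, -2/5, -1/14, 0, 1/17, 1/13, 1, 2, 2, 2.89, 4, 4, 5, 6]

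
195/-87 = -65/29 ≈ -2.24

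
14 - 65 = -51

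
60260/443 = 136 + 12/443 ≈ 136.03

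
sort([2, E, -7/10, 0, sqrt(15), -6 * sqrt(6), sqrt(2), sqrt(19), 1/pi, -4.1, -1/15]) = [-6 * sqrt(6), -4.1, -7/10, -1/15, 0, 1/pi, sqrt(2), 2, E, sqrt(15), sqrt(19)]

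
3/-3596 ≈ -0.000834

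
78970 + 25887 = 104857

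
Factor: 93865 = 5^1*18773^1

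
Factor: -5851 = -1*5851^1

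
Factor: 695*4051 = 5^1*139^1*4051^1 = 2815445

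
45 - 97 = -52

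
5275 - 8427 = -3152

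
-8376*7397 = -61957272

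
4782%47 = 35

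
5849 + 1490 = 7339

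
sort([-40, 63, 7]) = [-40, 7, 63]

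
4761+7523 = 12284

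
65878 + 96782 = 162660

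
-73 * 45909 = -3351357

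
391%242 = 149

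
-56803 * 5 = -284015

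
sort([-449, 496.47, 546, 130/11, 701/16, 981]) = [-449, 130/11, 701/16, 496.47, 546, 981]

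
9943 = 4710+5233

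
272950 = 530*515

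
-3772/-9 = 419 + 1/9 ≈ 419.11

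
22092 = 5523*4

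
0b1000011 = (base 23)2l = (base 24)2j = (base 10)67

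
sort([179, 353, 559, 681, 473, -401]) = [-401, 179, 353, 473, 559, 681]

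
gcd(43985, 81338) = 1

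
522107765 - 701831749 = -179723984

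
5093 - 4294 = 799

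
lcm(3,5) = 15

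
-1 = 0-1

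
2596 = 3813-1217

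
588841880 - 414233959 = 174607921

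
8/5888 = 1/736≈0.00136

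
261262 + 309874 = 571136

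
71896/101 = 711 + 85/101 ≈ 711.84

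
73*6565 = 479245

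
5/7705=1/1541 ≈ 0.000649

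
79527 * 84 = 6680268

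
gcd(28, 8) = 4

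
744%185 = 4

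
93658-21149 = 72509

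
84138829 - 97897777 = -13758948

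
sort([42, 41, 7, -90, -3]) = [-90, -3, 7, 41, 42]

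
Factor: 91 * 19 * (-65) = -1 * 5^1 * 7^1 * 13^2 * 19^1 = -112385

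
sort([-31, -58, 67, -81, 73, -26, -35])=[-81, -58, -35, -31, -26, 67, 73]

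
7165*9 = 64485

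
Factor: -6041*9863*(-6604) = 2^2*7^2*13^1*127^1*863^1*1409^1 = 393482057332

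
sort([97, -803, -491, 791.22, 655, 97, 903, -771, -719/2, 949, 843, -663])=[-803, -771, -663, -491, -719/2, 97, 97, 655, 791.22, 843, 903, 949]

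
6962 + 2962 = 9924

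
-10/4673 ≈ -0.00214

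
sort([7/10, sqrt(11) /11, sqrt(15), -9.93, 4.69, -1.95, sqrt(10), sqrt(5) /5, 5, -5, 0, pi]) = [-9.93, -5, -1.95, 0, sqrt(11) /11, sqrt(5) /5, 7/10, pi, sqrt(10), sqrt(15), 4.69, 5]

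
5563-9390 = -3827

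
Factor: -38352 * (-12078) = 2^5 * 3^3 * 11^1 * 17^1 * 47^1 * 61^1 = 463215456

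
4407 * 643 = 2833701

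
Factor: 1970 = 2^1 * 5^1 * 197^1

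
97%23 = 5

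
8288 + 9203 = 17491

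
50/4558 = 25/2279 ≈ 0.0110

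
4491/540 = 8 + 19/60 ≈ 8.32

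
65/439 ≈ 0.148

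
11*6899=75889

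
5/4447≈0.00112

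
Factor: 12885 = 3^1*5^1*859^1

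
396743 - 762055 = -365312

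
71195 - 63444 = 7751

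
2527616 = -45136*(-56)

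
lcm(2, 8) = 8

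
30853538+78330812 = 109184350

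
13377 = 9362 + 4015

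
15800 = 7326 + 8474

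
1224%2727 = 1224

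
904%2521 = 904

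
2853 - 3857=-1004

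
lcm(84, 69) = 1932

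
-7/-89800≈0.0000780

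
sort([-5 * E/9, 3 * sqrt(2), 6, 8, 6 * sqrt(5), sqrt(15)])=[-5 * E/9, sqrt(15), 3 * sqrt(2), 6, 8, 6 * sqrt(5)]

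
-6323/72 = -87 - 59/72 ≈ -87.82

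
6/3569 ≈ 0.00168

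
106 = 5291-5185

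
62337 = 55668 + 6669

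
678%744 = 678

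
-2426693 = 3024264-5450957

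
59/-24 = -2 - 11/24 ≈ -2.46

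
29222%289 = 33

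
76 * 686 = 52136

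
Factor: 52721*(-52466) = -1*2^1*37^1*709^1*52721^1 = -2766059986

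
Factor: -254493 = -1 * 3^2 * 28277^1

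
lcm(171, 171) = 171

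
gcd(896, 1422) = 2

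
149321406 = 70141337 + 79180069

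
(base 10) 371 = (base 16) 173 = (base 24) fb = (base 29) cn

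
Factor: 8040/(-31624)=-1*3^1*5^1*59^(-1)=-15/59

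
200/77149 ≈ 0.00259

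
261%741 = 261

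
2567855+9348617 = 11916472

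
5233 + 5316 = 10549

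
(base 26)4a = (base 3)11020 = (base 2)1110010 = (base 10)114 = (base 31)3l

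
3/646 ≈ 0.00464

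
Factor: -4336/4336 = -1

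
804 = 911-107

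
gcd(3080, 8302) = 14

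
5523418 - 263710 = 5259708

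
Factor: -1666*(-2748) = 2^3*3^1*7^2*17^1*229^1 = 4578168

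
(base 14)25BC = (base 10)6634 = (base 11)4A91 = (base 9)10081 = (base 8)14752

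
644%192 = 68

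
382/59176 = 191/29588 ≈ 0.00646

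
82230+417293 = 499523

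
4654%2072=510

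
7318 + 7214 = 14532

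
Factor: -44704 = -1 * 2^5 * 11^1 * 127^1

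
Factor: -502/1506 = -1 * 3^(-1) = -1/3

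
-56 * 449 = -25144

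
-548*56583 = -31007484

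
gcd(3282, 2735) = 547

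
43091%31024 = 12067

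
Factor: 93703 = 93703^1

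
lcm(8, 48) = 48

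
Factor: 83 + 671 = 2^1*13^1*29^1 = 754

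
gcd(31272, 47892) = 12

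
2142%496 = 158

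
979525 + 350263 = 1329788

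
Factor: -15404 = -1 * 2^2 * 3851^1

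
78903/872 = 90 + 423/872 ≈ 90.49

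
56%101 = 56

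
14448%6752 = 944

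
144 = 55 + 89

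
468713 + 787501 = 1256214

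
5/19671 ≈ 0.000254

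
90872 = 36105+54767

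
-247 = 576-823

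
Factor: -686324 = -1*2^2*17^1*10093^1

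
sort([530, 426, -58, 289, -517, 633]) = [-517, -58, 289, 426, 530, 633]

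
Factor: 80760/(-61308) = -1*2^1*3^(-1)*5^1*13^(-1)*131^(-1)*673^1 = -6730/5109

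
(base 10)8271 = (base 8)20117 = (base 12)4953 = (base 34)759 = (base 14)302b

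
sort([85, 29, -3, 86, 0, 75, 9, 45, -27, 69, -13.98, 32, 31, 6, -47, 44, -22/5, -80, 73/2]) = [-80, -47, -27, -13.98, -22/5, -3, 0, 6, 9, 29, 31, 32, 73/2, 44, 45, 69, 75, 85, 86]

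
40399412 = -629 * (-64228)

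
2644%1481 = 1163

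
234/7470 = 13/415 ≈ 0.0313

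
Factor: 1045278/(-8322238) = -1*3^3*13^1*1489^1*4161119^(-1) = -522639/4161119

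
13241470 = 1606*8245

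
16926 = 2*8463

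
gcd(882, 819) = 63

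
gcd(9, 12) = 3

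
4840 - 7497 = -2657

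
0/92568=0=0.00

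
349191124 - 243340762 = 105850362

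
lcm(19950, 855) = 59850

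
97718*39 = 3811002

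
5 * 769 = 3845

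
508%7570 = 508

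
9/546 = 3/182 ≈ 0.0165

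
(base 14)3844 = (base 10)9860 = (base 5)303420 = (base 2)10011010000100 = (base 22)k84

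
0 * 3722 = 0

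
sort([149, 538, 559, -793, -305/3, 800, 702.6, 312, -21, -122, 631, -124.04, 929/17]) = [-793, -124.04, -122, -305/3, -21, 929/17, 149, 312, 538, 559, 631, 702.6, 800]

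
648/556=162/139 ≈ 1.17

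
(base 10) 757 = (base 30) p7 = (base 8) 1365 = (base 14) 3c1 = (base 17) 2a9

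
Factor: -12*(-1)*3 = 2^2*3^2 = 36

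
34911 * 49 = 1710639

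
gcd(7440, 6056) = 8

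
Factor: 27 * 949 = 3^3 * 13^1 * 73^1 = 25623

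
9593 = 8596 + 997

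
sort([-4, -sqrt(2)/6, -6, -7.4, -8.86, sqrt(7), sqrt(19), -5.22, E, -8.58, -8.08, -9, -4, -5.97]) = [-9, -8.86, -8.58, -8.08, -7.4, -6, -5.97, -5.22, -4, -4, -sqrt(2)/6, sqrt(7), E, sqrt(19)]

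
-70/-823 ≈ 0.0851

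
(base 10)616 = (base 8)1150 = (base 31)jr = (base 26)ni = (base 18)1g4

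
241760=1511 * 160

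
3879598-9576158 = -5696560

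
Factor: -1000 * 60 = -1 * 2^5 * 3^1 * 5^4 = -60000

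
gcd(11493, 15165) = 9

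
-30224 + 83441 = 53217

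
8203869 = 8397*977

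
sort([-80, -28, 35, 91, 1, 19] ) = [-80, -28, 1, 19, 35, 91] 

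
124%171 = 124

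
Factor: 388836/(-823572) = -1*7^1*1543^1*22877^(-1) = -10801/22877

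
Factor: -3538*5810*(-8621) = 2^2*5^1*7^1*29^1*37^1*61^1*83^1*233^1 = 177211379380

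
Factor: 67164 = 2^2 * 3^1 * 29^1 * 193^1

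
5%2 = 1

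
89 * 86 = 7654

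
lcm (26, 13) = 26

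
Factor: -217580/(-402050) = 2^1 * 5^(-1) * 17^(-1) * 23^1 = 46/85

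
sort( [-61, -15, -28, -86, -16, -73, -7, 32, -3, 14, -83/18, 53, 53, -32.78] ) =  [-86, -73, -61, -32.78, -28, -16, -15, -7, -83/18, -3, 14, 32, 53, 53] 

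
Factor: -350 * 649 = -1 * 2^1 * 5^2 * 7^1 * 11^1 * 59^1 = -227150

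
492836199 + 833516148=1326352347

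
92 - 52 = 40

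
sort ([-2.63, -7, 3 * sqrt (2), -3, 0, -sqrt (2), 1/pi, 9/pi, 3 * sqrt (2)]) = [-7, -3, -2.63, -sqrt (2), 0, 1/pi, 9/pi, 3 * sqrt (2), 3 * sqrt (2)]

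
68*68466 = 4655688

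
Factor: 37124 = 2^2 * 9281^1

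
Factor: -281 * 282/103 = -1 * 2^1 * 3^1 * 47^1 * 103^(-1) * 281^1 = -79242/103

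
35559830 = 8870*4009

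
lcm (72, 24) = 72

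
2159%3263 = 2159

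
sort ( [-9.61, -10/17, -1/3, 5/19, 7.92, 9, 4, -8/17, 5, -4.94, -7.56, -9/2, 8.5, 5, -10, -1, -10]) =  [-10, -10, -9.61, -7.56, -4.94, -9/2, -1, -10/17, -8/17, -1/3, 5/19, 4, 5, 5, 7.92, 8.5, 9]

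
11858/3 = 3952 + 2/3≈3952.67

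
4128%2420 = 1708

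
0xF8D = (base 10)3981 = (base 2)111110001101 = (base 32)3SD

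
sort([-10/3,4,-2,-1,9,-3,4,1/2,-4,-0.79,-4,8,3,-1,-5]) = [-5,-4,-4,-10/3,-3,-2,-1,-1,-0.79,1/2,3,4,4,8,9]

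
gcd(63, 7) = 7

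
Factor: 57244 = 2^2*11^1*1301^1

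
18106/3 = 6035 + 1/3 ≈ 6035.33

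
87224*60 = 5233440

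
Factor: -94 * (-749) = 2^1 * 7^1 * 47^1 * 107^1 = 70406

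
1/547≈0.00183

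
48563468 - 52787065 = -4223597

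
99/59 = 1 + 40/59 ≈ 1.68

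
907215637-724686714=182528923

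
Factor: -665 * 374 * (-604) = 2^3 * 5^1 * 7^1 * 11^1 * 17^1 * 19^1 * 151^1 = 150220840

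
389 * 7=2723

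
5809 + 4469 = 10278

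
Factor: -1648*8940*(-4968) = 2^9*3^4*5^1*23^1*103^1*149^1 = 73194140160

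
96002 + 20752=116754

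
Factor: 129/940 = 2^(-2)*3^1*5^(-1)*43^1*47^(-1)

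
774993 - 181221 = 593772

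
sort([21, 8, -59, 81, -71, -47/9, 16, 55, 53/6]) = [-71, -59, -47/9, 8, 53/6, 16, 21, 55, 81]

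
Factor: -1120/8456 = -1 * 2^2 * 5^1 * 151^(-1) = -20/151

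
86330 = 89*970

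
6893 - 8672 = -1779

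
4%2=0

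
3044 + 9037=12081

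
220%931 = 220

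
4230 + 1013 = 5243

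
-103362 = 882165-985527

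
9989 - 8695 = 1294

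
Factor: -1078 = -1 * 2^1 * 7^2 * 11^1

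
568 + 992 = 1560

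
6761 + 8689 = 15450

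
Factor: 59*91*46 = 2^1*7^1*13^1*23^1*59^1 = 246974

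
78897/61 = 1293 + 24/61 ≈ 1293.39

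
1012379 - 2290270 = -1277891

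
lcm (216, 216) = 216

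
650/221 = 2 + 16/17 ≈ 2.94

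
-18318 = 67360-85678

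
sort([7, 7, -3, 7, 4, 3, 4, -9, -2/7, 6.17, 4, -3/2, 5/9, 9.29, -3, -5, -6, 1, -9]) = [-9, -9, -6, -5, -3, -3, -3/2, -2/7, 5/9, 1, 3, 4, 4, 4, 6.17, 7, 7, 7, 9.29]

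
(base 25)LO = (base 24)ML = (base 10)549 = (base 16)225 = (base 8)1045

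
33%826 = 33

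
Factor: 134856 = 2^3*3^2*1873^1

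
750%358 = 34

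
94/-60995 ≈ -0.00154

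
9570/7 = 1367 + 1/7≈1367.14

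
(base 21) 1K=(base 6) 105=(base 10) 41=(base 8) 51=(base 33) 18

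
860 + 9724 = 10584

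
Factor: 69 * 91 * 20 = 2^2 * 3^1 * 5^1 * 7^1 * 13^1 * 23^1 = 125580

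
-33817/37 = -913 - 36/37 ≈ -913.97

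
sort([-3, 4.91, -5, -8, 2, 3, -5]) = [-8, -5, -5, -3, 2, 3, 4.91]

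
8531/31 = 275 + 6/31 ≈ 275.19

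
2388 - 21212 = -18824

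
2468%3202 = 2468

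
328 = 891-563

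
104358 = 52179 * 2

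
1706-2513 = -807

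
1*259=259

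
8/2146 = 4/1073 ≈ 0.00373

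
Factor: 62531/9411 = 3^(-1)*7^1*3137^(-1)*8933^1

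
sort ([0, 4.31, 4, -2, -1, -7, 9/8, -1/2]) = [-7, -2, -1, -1/2, 0, 9/8, 4, 4.31]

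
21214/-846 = -10607/423 ≈ -25.08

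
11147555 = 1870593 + 9276962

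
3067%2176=891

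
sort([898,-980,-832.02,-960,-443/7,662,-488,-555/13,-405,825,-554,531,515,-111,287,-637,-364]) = [-980,-960,-832.02,-637,-554,-488,-405,-364,-111,-443/7,-555/13,287,515,531,662,825,898]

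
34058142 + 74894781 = 108952923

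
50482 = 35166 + 15316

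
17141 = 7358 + 9783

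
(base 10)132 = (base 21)66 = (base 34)3u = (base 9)156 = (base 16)84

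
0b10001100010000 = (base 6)105320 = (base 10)8976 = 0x2310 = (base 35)7bg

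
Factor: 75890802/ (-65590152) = -1 * 2^ (-2) * 13^2 * 89^ (-1) * 30707^ (-1) * 74843^1 = -12648467/10931692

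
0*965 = 0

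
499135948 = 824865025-325729077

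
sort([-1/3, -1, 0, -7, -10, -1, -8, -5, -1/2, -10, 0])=[-10, -10, -8, -7, -5, -1, -1, -1/2, -1/3, 0, 0]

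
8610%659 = 43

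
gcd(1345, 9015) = 5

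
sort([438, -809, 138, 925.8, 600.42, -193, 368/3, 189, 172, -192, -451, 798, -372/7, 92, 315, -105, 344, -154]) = [-809, -451, -193, -192, -154, -105, -372/7, 92, 368/3, 138, 172, 189, 315, 344, 438, 600.42, 798, 925.8]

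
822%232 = 126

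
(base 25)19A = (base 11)712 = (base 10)860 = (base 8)1534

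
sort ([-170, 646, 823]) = [-170, 646, 823]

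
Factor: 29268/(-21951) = -1*2^2*3^(-1) = -4/3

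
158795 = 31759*5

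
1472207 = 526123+946084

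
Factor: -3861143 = -1 * 11^1 * 13^2 * 31^1 * 67^1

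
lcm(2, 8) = 8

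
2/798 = 1/399 ≈ 0.00251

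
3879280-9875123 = -5995843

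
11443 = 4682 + 6761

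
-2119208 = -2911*728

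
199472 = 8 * 24934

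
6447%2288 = 1871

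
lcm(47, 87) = 4089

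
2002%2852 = 2002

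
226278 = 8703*26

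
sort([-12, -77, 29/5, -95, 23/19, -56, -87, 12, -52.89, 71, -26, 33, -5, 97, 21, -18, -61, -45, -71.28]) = [-95, -87, -77, -71.28, -61, -56, -52.89, -45, -26, -18, -12, -5, 23/19, 29/5, 12, 21, 33, 71, 97]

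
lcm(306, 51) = 306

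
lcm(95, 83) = 7885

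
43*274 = 11782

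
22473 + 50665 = 73138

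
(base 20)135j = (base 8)22147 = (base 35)7l9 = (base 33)8id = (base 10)9319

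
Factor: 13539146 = 2^1 * 449^1 * 15077^1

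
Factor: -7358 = -1*2^1*13^1*283^1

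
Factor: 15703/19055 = 5^(-1)*37^(-1)*41^1*103^(-1)*383^1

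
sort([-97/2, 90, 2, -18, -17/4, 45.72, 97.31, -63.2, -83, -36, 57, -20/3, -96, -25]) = [-96, -83, -63.2, -97/2, -36, -25, -18, -20/3, -17/4, 2, 45.72, 57, 90, 97.31]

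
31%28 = 3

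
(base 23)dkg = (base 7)30303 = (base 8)16271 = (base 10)7353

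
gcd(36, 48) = 12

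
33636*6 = 201816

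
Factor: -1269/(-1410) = 2^(-1)*3^2*5^(-1) = 9/10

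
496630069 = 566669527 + -70039458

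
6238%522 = 496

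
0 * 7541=0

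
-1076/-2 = 538 = 538.00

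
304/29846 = 152/14923≈0.0102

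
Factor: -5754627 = -1*3^2*463^1*1381^1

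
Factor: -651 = -1*3^1*7^1*31^1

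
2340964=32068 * 73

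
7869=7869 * 1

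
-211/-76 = 2 + 59/76≈2.78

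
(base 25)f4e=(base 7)36444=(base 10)9489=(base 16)2511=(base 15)2c29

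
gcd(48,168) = 24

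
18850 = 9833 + 9017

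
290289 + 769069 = 1059358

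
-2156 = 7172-9328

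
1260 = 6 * 210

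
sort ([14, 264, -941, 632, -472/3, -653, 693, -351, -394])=[-941, -653, -394, -351, -472/3, 14, 264, 632, 693]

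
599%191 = 26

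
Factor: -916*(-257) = 2^2*229^1*257^1 = 235412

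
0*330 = 0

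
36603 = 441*83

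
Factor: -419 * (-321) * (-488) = -1 * 2^3 * 3^1 * 61^1 * 107^1 * 419^1 = -65635512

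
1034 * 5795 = 5992030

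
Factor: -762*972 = -1*2^3*3^6*127^1 = -740664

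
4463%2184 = 95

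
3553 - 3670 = -117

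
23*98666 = 2269318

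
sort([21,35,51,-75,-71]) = [-75,-71,21,35,51]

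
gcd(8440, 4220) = 4220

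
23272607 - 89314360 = -66041753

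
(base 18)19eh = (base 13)4148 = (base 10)9017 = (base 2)10001100111001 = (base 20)12ah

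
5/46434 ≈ 0.000108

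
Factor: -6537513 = -1 * 3^1 * 103^1 * 21157^1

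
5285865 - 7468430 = -2182565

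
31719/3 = 10573 = 10573.00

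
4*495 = 1980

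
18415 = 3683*5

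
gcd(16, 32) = 16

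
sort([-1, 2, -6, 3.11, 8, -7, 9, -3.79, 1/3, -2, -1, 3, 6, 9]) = [-7, -6, -3.79, -2, -1, -1, 1/3, 2, 3, 3.11, 6, 8, 9, 9]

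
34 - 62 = -28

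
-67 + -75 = -142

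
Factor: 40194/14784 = 2^ (-5) * 3^1 * 29^1 = 87/32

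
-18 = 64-82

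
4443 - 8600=-4157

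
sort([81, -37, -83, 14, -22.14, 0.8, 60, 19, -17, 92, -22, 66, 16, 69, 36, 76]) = [-83, -37, -22.14, -22, -17, 0.8, 14, 16, 19, 36, 60, 66, 69, 76, 81, 92]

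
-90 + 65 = -25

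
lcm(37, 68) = 2516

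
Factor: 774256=2^4 * 7^1 * 31^1 * 223^1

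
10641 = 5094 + 5547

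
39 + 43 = 82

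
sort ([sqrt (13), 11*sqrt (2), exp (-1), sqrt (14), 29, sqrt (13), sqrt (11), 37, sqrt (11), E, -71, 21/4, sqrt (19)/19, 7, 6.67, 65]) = [-71, sqrt (19)/19, exp (-1), E, sqrt (11), sqrt (11), sqrt (13), sqrt (13), sqrt (14), 21/4, 6.67, 7, 11*sqrt (2), 29, 37, 65]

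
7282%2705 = 1872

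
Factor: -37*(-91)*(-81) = -1*3^4*7^1*13^1*37^1 = -272727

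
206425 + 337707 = 544132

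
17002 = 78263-61261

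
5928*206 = 1221168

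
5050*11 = 55550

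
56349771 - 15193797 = 41155974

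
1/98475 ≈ 0.0000102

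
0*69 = 0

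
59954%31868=28086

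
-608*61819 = -37585952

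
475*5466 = 2596350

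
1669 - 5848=-4179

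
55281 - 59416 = -4135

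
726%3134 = 726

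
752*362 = 272224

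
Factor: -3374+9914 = 2^2*3^1*5^1*109^1 = 6540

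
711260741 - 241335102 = 469925639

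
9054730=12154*745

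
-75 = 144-219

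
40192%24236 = 15956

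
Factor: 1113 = 3^1*7^1*53^1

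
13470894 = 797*16902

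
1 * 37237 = 37237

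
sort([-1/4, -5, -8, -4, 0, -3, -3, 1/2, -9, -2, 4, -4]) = [-9, -8, -5, -4, -4, -3, -3, -2, -1/4, 0, 1/2, 4]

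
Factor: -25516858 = -1 * 2^1 * 73^1 * 174773^1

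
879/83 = 10 + 49/83≈10.59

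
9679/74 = 130 + 59/74 ≈ 130.80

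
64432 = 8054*8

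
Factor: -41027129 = -1*11^1*13^1*379^1*757^1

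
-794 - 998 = -1792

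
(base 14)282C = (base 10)7096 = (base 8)15670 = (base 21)G1J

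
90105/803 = 112 + 169/803 ≈ 112.21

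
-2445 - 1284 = -3729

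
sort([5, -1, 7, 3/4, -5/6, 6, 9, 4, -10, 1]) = [-10, -1, -5/6, 3/4, 1, 4, 5, 6, 7, 9]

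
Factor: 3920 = 2^4*5^1*7^2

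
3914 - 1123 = 2791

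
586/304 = 293/152 ≈ 1.93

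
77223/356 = 216 + 327/356 ≈ 216.92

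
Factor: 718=2^1 * 359^1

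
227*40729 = 9245483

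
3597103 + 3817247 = 7414350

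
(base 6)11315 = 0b11001011111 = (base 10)1631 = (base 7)4520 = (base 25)2f6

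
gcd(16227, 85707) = 9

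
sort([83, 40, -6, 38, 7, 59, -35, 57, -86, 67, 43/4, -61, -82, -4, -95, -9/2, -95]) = [-95, -95, -86, -82, -61, -35, -6, -9/2, -4, 7, 43/4, 38, 40, 57, 59, 67, 83]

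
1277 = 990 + 287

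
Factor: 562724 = 2^2*140681^1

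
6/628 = 3/314 ≈ 0.00955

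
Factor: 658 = 2^1 * 7^1 * 47^1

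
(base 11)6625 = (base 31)92s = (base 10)8739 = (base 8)21043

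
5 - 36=-31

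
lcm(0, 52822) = 0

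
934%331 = 272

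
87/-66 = -29/22 ≈ -1.32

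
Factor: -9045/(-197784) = 2^(-3)*3^1*5^1*41^(-1) = 15/328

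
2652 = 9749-7097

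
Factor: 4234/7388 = 2^(-1)*29^1*73^1*1847^(-1) = 2117/3694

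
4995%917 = 410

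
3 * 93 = 279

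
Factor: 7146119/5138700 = 2^(-2)*3^(-1)*5^(-2)*7^(-1)*883^1*2447^(-1)*8093^1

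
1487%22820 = 1487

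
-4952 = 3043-7995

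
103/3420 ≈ 0.0301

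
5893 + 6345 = 12238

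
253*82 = 20746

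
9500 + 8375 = 17875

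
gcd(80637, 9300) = 3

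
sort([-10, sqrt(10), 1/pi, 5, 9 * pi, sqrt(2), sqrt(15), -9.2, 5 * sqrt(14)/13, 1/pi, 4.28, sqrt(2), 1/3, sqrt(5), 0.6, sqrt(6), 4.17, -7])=[-10, -9.2, -7, 1/pi, 1/pi, 1/3, 0.6, sqrt(2), sqrt(2), 5 * sqrt(14)/13, sqrt(5), sqrt(6), sqrt(10), sqrt(15), 4.17, 4.28, 5, 9 * pi]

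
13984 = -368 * (-38)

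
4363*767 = 3346421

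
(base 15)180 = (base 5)2340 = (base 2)101011001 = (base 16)159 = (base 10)345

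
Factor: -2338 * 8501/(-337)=2^1 * 7^1 * 167^1 * 337^(-1) * 8501^1=19875338/337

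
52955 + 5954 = 58909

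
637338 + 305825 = 943163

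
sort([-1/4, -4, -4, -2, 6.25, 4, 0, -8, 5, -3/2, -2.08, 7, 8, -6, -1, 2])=[-8, -6, -4, -4, -2.08, -2, -3/2, -1, -1/4, 0, 2, 4, 5, 6.25, 7, 8]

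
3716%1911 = 1805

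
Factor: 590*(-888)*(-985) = 2^4*3^1*5^2*37^1*59^1*197^1 = 516061200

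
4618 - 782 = 3836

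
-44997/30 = -14999/10 = -1499.90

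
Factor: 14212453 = 14212453^1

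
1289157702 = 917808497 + 371349205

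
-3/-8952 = 1/2984 ≈ 0.000335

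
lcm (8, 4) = 8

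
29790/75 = 1986/5 = 397.20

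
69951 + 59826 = 129777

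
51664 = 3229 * 16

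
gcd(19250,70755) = 5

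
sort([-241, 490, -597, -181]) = [-597, -241, -181, 490]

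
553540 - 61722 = 491818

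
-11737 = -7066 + -4671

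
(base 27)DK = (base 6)1415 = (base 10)371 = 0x173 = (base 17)14E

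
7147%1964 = 1255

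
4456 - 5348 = -892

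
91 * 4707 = 428337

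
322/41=7 + 35/41≈7.85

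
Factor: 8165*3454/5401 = 2^1*5^1*23^1*71^1*157^1*491^(-1) = 2563810/491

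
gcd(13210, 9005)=5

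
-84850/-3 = 28283 + 1/3 ≈ 28283.33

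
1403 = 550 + 853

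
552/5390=276/2695 ≈ 0.102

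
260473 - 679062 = -418589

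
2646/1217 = 2 + 212/1217≈2.17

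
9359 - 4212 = 5147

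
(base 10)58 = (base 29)20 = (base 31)1r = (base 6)134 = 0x3a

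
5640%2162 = 1316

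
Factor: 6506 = 2^1*3253^1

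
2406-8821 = -6415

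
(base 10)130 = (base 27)4m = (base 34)3s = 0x82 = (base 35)3p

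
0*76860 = 0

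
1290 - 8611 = -7321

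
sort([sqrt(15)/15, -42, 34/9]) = [-42, sqrt(15)/15, 34/9]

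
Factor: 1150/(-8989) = -1*2^1*5^2*23^1*89^(-1)*101^(-1)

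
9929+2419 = 12348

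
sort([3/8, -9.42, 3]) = [-9.42, 3/8, 3]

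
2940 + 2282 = 5222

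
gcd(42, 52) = 2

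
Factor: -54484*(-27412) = 2^4*7^1*11^1*53^1*89^1*257^1 = 1493515408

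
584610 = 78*7495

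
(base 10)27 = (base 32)r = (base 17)1a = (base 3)1000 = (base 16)1b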